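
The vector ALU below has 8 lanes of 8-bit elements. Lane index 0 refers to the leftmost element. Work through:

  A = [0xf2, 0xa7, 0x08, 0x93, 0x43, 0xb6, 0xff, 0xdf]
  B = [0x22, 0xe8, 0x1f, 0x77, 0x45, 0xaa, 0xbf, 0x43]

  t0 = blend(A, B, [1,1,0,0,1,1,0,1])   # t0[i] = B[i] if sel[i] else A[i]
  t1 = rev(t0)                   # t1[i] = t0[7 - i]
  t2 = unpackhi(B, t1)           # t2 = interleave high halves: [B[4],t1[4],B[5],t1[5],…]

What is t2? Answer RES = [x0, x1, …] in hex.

t0 = [0x22, 0xe8, 0x08, 0x93, 0x45, 0xaa, 0xff, 0x43]
t1 = [0x43, 0xff, 0xaa, 0x45, 0x93, 0x08, 0xe8, 0x22]
t2 = [0x45, 0x93, 0xaa, 0x08, 0xbf, 0xe8, 0x43, 0x22]

RES = [ 0x45  0x93  0xaa  0x08  0xbf  0xe8  0x43  0x22 ]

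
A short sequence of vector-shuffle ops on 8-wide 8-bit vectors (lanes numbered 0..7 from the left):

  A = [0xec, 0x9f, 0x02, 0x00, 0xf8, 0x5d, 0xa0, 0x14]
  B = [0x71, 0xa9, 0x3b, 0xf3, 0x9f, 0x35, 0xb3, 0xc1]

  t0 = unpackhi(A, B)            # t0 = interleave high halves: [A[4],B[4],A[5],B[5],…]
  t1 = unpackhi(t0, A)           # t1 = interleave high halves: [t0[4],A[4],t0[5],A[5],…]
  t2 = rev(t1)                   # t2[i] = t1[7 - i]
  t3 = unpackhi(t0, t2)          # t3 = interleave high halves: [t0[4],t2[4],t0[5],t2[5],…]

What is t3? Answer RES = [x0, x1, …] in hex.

→ t0 |f8|9f|5d|35|a0|b3|14|c1|
→ t1 |a0|f8|b3|5d|14|a0|c1|14|
→ t2 |14|c1|a0|14|5d|b3|f8|a0|
→ t3 |a0|5d|b3|b3|14|f8|c1|a0|

RES = [ 0xa0  0x5d  0xb3  0xb3  0x14  0xf8  0xc1  0xa0 ]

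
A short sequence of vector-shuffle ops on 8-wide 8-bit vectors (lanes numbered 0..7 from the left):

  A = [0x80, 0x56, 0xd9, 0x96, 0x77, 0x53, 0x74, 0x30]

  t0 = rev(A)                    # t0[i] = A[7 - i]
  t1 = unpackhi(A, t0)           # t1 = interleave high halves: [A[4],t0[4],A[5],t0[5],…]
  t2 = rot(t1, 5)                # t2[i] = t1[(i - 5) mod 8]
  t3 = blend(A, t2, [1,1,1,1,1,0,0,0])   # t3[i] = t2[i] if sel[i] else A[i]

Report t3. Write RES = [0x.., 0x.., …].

RES = [ 0xd9  0x74  0x56  0x30  0x80  0x53  0x74  0x30 ]

  t0: 30 74 53 77 96 d9 56 80
  t1: 77 96 53 d9 74 56 30 80
  t2: d9 74 56 30 80 77 96 53
  t3: d9 74 56 30 80 53 74 30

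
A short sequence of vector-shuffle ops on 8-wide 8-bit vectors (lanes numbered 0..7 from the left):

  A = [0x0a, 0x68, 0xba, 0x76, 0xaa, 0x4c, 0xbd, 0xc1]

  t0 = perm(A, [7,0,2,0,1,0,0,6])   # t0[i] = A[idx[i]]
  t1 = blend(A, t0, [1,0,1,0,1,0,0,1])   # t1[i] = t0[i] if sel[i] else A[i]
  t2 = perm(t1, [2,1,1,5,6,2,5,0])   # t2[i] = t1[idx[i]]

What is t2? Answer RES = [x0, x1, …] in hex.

RES = [ 0xba  0x68  0x68  0x4c  0xbd  0xba  0x4c  0xc1 ]

  t0: c1 0a ba 0a 68 0a 0a bd
  t1: c1 68 ba 76 68 4c bd bd
  t2: ba 68 68 4c bd ba 4c c1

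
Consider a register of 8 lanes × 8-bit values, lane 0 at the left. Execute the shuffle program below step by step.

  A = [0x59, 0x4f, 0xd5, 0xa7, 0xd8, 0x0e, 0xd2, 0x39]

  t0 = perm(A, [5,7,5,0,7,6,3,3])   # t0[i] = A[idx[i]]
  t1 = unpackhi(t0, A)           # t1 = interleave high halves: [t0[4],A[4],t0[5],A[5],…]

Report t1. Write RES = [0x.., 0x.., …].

t0 = [0x0e, 0x39, 0x0e, 0x59, 0x39, 0xd2, 0xa7, 0xa7]
t1 = [0x39, 0xd8, 0xd2, 0x0e, 0xa7, 0xd2, 0xa7, 0x39]

RES = [0x39, 0xd8, 0xd2, 0x0e, 0xa7, 0xd2, 0xa7, 0x39]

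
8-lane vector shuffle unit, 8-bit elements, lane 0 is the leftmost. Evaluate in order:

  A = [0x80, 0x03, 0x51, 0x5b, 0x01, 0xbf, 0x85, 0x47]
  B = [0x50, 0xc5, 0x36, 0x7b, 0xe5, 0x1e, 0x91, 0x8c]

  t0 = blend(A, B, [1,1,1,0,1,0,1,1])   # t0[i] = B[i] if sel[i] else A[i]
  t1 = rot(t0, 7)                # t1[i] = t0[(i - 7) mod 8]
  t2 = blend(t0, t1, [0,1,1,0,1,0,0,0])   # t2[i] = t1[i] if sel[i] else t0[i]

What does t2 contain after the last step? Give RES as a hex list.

RES = [ 0x50  0x36  0x5b  0x5b  0xbf  0xbf  0x91  0x8c ]

  t0: 50 c5 36 5b e5 bf 91 8c
  t1: c5 36 5b e5 bf 91 8c 50
  t2: 50 36 5b 5b bf bf 91 8c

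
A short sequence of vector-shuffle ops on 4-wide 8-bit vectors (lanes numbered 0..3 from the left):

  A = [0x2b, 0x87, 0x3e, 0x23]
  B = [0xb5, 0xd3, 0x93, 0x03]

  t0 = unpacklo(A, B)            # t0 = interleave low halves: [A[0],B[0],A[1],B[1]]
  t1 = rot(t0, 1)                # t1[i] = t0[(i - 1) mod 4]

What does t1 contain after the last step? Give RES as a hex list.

  t0: 2b b5 87 d3
  t1: d3 2b b5 87

RES = [ 0xd3  0x2b  0xb5  0x87 ]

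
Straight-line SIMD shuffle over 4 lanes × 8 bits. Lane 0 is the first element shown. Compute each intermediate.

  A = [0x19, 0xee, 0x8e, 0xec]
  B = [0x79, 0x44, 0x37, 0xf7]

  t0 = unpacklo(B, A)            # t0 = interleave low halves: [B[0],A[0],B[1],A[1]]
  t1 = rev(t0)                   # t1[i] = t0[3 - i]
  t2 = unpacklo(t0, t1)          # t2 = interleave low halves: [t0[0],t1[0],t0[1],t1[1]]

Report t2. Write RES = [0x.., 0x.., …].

RES = [0x79, 0xee, 0x19, 0x44]

  t0: 79 19 44 ee
  t1: ee 44 19 79
  t2: 79 ee 19 44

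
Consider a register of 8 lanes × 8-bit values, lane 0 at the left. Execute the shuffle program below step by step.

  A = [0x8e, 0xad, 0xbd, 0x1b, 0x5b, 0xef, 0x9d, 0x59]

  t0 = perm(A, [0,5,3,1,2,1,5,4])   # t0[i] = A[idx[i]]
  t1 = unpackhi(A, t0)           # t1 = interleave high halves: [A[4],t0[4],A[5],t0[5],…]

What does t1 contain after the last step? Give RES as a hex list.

→ t0 |8e|ef|1b|ad|bd|ad|ef|5b|
→ t1 |5b|bd|ef|ad|9d|ef|59|5b|

RES = [0x5b, 0xbd, 0xef, 0xad, 0x9d, 0xef, 0x59, 0x5b]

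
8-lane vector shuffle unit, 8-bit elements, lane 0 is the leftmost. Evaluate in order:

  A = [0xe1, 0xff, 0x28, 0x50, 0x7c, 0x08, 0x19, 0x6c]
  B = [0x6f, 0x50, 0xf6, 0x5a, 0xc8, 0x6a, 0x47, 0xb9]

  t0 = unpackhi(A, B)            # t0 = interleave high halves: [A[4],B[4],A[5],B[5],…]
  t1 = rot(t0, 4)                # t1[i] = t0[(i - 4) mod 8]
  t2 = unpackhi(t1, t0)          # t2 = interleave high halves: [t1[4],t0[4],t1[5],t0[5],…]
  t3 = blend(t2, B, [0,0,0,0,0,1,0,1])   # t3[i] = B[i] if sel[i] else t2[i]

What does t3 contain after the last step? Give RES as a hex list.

  t0: 7c c8 08 6a 19 47 6c b9
  t1: 19 47 6c b9 7c c8 08 6a
  t2: 7c 19 c8 47 08 6c 6a b9
  t3: 7c 19 c8 47 08 6a 6a b9

RES = [ 0x7c  0x19  0xc8  0x47  0x08  0x6a  0x6a  0xb9 ]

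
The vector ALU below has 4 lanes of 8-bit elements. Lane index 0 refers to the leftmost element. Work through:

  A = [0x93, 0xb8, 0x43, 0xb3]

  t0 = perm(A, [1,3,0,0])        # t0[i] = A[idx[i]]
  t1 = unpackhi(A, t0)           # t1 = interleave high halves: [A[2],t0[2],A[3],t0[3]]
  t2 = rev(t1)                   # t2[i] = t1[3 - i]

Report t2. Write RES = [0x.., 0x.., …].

RES = [0x93, 0xb3, 0x93, 0x43]

→ t0 |b8|b3|93|93|
→ t1 |43|93|b3|93|
→ t2 |93|b3|93|43|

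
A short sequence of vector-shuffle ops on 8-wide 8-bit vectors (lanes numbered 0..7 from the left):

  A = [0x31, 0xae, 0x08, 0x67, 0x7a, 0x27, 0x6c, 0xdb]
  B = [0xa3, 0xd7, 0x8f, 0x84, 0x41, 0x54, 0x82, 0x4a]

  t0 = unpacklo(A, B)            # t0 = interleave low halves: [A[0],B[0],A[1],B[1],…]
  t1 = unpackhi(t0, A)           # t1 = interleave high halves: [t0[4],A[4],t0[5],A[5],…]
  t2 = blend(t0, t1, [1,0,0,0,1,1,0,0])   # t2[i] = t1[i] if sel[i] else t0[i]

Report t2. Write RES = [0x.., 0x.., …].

→ t0 |31|a3|ae|d7|08|8f|67|84|
→ t1 |08|7a|8f|27|67|6c|84|db|
→ t2 |08|a3|ae|d7|67|6c|67|84|

RES = [0x08, 0xa3, 0xae, 0xd7, 0x67, 0x6c, 0x67, 0x84]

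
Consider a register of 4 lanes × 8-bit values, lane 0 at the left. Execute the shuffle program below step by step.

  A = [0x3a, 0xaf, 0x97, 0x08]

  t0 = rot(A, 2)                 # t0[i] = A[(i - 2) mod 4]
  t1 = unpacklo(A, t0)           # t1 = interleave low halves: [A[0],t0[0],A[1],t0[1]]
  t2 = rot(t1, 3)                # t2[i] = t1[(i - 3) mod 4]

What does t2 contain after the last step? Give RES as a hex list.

t0 = [0x97, 0x08, 0x3a, 0xaf]
t1 = [0x3a, 0x97, 0xaf, 0x08]
t2 = [0x97, 0xaf, 0x08, 0x3a]

RES = [ 0x97  0xaf  0x08  0x3a ]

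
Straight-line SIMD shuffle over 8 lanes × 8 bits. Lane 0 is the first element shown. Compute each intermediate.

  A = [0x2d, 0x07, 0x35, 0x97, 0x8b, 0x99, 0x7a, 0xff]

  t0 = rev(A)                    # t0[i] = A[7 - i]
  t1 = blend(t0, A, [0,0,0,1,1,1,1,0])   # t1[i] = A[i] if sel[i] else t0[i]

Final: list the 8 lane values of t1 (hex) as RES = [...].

RES = [0xff, 0x7a, 0x99, 0x97, 0x8b, 0x99, 0x7a, 0x2d]

  t0: ff 7a 99 8b 97 35 07 2d
  t1: ff 7a 99 97 8b 99 7a 2d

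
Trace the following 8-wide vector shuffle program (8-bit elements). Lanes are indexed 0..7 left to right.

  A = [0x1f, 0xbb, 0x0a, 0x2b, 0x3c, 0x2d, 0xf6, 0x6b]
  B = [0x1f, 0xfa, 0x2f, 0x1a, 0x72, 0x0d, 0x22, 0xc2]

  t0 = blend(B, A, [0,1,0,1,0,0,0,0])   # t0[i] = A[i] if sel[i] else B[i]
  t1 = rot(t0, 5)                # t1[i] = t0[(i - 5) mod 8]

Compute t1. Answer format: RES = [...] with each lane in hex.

  t0: 1f bb 2f 2b 72 0d 22 c2
  t1: 2b 72 0d 22 c2 1f bb 2f

RES = [ 0x2b  0x72  0x0d  0x22  0xc2  0x1f  0xbb  0x2f ]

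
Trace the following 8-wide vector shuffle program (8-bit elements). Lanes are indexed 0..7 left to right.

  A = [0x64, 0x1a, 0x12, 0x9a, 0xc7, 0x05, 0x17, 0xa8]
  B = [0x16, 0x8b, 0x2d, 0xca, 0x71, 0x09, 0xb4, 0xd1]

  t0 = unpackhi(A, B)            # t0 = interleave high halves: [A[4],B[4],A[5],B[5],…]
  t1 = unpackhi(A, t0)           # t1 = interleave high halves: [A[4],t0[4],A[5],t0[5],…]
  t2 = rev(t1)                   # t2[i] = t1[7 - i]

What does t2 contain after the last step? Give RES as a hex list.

  t0: c7 71 05 09 17 b4 a8 d1
  t1: c7 17 05 b4 17 a8 a8 d1
  t2: d1 a8 a8 17 b4 05 17 c7

RES = [0xd1, 0xa8, 0xa8, 0x17, 0xb4, 0x05, 0x17, 0xc7]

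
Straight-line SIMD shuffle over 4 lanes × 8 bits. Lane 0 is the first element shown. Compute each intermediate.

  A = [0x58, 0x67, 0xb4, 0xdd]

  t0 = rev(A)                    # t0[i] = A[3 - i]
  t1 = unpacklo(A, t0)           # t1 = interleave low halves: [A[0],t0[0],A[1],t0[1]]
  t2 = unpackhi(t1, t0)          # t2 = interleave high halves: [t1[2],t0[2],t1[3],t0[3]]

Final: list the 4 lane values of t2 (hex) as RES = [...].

  t0: dd b4 67 58
  t1: 58 dd 67 b4
  t2: 67 67 b4 58

RES = [0x67, 0x67, 0xb4, 0x58]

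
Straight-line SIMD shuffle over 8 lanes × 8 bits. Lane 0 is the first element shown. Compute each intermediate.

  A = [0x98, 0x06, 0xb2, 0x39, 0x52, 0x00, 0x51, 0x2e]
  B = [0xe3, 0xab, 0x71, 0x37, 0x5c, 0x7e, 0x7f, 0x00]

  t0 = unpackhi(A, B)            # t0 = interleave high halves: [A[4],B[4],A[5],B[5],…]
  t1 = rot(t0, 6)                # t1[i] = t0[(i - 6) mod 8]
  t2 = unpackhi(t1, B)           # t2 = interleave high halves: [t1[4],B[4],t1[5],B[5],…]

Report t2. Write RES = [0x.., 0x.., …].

→ t0 |52|5c|00|7e|51|7f|2e|00|
→ t1 |00|7e|51|7f|2e|00|52|5c|
→ t2 |2e|5c|00|7e|52|7f|5c|00|

RES = [0x2e, 0x5c, 0x00, 0x7e, 0x52, 0x7f, 0x5c, 0x00]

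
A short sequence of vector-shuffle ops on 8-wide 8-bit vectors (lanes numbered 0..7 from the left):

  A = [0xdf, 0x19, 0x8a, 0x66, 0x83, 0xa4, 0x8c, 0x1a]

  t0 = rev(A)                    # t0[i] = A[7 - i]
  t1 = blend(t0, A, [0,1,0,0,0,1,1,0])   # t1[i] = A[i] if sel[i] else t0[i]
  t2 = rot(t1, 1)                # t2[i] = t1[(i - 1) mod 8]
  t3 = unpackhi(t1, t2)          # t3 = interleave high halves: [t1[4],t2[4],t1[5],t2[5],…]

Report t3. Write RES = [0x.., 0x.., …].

t0 = [0x1a, 0x8c, 0xa4, 0x83, 0x66, 0x8a, 0x19, 0xdf]
t1 = [0x1a, 0x19, 0xa4, 0x83, 0x66, 0xa4, 0x8c, 0xdf]
t2 = [0xdf, 0x1a, 0x19, 0xa4, 0x83, 0x66, 0xa4, 0x8c]
t3 = [0x66, 0x83, 0xa4, 0x66, 0x8c, 0xa4, 0xdf, 0x8c]

RES = [0x66, 0x83, 0xa4, 0x66, 0x8c, 0xa4, 0xdf, 0x8c]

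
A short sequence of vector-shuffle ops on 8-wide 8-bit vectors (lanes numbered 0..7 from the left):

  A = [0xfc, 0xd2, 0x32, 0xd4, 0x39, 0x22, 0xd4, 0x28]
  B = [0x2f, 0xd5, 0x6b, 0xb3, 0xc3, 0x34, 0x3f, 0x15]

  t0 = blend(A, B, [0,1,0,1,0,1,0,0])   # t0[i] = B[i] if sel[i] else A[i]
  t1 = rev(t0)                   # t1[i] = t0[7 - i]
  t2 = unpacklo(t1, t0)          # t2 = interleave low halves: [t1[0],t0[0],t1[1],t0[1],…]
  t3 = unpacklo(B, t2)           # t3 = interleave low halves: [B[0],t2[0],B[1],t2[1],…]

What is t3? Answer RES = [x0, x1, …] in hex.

t0 = [0xfc, 0xd5, 0x32, 0xb3, 0x39, 0x34, 0xd4, 0x28]
t1 = [0x28, 0xd4, 0x34, 0x39, 0xb3, 0x32, 0xd5, 0xfc]
t2 = [0x28, 0xfc, 0xd4, 0xd5, 0x34, 0x32, 0x39, 0xb3]
t3 = [0x2f, 0x28, 0xd5, 0xfc, 0x6b, 0xd4, 0xb3, 0xd5]

RES = [0x2f, 0x28, 0xd5, 0xfc, 0x6b, 0xd4, 0xb3, 0xd5]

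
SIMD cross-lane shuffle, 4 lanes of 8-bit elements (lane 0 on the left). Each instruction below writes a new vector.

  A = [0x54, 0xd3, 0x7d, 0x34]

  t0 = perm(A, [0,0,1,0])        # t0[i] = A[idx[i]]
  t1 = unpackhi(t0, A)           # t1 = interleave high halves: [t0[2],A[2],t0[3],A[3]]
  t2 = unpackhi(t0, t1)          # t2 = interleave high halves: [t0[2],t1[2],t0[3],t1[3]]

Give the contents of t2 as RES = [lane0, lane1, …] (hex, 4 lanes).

→ t0 |54|54|d3|54|
→ t1 |d3|7d|54|34|
→ t2 |d3|54|54|34|

RES = [0xd3, 0x54, 0x54, 0x34]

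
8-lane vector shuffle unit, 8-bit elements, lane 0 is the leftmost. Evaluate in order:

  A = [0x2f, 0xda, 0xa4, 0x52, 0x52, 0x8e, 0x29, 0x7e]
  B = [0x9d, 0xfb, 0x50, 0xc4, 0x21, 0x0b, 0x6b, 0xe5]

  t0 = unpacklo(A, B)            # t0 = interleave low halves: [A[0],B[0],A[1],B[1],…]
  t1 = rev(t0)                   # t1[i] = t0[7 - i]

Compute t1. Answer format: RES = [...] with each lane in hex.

RES = [0xc4, 0x52, 0x50, 0xa4, 0xfb, 0xda, 0x9d, 0x2f]

→ t0 |2f|9d|da|fb|a4|50|52|c4|
→ t1 |c4|52|50|a4|fb|da|9d|2f|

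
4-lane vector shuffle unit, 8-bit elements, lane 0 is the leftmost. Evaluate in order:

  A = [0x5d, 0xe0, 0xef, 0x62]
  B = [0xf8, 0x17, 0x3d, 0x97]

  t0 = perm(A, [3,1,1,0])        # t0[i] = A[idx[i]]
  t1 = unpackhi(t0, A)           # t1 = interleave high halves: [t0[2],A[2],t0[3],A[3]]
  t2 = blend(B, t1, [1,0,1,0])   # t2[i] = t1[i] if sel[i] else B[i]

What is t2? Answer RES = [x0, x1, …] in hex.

RES = [ 0xe0  0x17  0x5d  0x97 ]

  t0: 62 e0 e0 5d
  t1: e0 ef 5d 62
  t2: e0 17 5d 97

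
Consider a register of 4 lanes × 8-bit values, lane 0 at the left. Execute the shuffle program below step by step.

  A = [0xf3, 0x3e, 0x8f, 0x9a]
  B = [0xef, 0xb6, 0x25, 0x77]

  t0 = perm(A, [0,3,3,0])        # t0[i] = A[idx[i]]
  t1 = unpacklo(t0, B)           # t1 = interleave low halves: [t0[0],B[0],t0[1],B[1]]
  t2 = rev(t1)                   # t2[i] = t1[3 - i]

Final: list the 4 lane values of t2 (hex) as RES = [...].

RES = [0xb6, 0x9a, 0xef, 0xf3]

  t0: f3 9a 9a f3
  t1: f3 ef 9a b6
  t2: b6 9a ef f3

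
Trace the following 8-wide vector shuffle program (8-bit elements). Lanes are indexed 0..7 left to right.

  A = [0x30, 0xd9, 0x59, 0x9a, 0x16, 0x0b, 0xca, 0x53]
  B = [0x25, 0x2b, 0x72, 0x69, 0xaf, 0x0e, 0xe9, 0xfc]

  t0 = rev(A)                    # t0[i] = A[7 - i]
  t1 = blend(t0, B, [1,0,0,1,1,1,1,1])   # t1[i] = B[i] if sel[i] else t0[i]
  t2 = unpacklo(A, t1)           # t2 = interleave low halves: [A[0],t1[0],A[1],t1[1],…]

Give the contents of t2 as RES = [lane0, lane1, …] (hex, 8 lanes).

→ t0 |53|ca|0b|16|9a|59|d9|30|
→ t1 |25|ca|0b|69|af|0e|e9|fc|
→ t2 |30|25|d9|ca|59|0b|9a|69|

RES = [0x30, 0x25, 0xd9, 0xca, 0x59, 0x0b, 0x9a, 0x69]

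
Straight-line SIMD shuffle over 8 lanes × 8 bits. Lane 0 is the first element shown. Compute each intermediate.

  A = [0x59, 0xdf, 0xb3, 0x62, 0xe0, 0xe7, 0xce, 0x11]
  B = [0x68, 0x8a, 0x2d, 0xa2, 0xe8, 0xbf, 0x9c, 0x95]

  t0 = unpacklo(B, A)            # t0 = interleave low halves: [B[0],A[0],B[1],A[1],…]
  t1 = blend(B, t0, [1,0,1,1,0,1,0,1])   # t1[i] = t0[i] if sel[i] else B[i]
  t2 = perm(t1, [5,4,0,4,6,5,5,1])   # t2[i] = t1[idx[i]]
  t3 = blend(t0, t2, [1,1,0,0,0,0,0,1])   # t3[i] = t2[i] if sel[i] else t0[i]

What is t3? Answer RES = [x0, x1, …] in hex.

t0 = [0x68, 0x59, 0x8a, 0xdf, 0x2d, 0xb3, 0xa2, 0x62]
t1 = [0x68, 0x8a, 0x8a, 0xdf, 0xe8, 0xb3, 0x9c, 0x62]
t2 = [0xb3, 0xe8, 0x68, 0xe8, 0x9c, 0xb3, 0xb3, 0x8a]
t3 = [0xb3, 0xe8, 0x8a, 0xdf, 0x2d, 0xb3, 0xa2, 0x8a]

RES = [ 0xb3  0xe8  0x8a  0xdf  0x2d  0xb3  0xa2  0x8a ]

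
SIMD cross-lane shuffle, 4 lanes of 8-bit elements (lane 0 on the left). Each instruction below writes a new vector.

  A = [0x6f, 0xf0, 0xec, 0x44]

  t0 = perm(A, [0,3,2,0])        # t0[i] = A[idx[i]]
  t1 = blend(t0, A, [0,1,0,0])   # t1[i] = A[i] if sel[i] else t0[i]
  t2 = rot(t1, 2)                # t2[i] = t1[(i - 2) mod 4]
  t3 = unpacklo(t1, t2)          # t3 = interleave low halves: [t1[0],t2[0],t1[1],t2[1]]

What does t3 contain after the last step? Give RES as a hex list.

RES = [ 0x6f  0xec  0xf0  0x6f ]

→ t0 |6f|44|ec|6f|
→ t1 |6f|f0|ec|6f|
→ t2 |ec|6f|6f|f0|
→ t3 |6f|ec|f0|6f|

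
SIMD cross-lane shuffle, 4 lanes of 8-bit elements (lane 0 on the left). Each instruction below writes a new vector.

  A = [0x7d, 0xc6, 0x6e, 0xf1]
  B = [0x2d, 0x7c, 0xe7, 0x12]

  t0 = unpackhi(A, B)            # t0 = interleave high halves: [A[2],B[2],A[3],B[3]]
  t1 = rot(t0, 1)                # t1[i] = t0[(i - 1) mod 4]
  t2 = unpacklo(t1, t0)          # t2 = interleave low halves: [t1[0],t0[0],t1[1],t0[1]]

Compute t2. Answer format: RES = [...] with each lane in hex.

  t0: 6e e7 f1 12
  t1: 12 6e e7 f1
  t2: 12 6e 6e e7

RES = [ 0x12  0x6e  0x6e  0xe7 ]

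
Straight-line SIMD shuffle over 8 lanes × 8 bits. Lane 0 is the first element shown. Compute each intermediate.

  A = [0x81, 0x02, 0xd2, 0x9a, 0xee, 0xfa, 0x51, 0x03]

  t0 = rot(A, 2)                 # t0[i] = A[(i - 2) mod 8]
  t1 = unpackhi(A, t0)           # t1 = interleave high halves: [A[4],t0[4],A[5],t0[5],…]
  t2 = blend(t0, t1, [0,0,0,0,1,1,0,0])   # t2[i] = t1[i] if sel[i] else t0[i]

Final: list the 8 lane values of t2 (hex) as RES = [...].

RES = [0x51, 0x03, 0x81, 0x02, 0x51, 0xee, 0xee, 0xfa]

→ t0 |51|03|81|02|d2|9a|ee|fa|
→ t1 |ee|d2|fa|9a|51|ee|03|fa|
→ t2 |51|03|81|02|51|ee|ee|fa|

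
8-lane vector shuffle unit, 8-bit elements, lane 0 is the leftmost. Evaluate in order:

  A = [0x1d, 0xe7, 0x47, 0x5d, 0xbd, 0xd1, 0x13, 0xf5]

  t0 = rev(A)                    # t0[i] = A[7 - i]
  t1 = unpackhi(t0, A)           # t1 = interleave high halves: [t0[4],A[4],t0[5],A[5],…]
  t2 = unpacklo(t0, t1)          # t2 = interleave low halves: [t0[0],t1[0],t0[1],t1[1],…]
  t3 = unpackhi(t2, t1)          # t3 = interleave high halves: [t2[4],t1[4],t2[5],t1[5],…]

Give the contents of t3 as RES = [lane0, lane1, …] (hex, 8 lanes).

RES = [ 0xd1  0xe7  0x47  0x13  0xbd  0x1d  0xd1  0xf5 ]

t0 = [0xf5, 0x13, 0xd1, 0xbd, 0x5d, 0x47, 0xe7, 0x1d]
t1 = [0x5d, 0xbd, 0x47, 0xd1, 0xe7, 0x13, 0x1d, 0xf5]
t2 = [0xf5, 0x5d, 0x13, 0xbd, 0xd1, 0x47, 0xbd, 0xd1]
t3 = [0xd1, 0xe7, 0x47, 0x13, 0xbd, 0x1d, 0xd1, 0xf5]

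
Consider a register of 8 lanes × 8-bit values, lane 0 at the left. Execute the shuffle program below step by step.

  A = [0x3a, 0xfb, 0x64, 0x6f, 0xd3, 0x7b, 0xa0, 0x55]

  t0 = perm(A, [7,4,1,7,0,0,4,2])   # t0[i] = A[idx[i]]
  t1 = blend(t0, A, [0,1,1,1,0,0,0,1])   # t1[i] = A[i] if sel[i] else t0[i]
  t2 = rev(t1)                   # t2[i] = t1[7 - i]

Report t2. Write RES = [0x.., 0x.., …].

→ t0 |55|d3|fb|55|3a|3a|d3|64|
→ t1 |55|fb|64|6f|3a|3a|d3|55|
→ t2 |55|d3|3a|3a|6f|64|fb|55|

RES = [0x55, 0xd3, 0x3a, 0x3a, 0x6f, 0x64, 0xfb, 0x55]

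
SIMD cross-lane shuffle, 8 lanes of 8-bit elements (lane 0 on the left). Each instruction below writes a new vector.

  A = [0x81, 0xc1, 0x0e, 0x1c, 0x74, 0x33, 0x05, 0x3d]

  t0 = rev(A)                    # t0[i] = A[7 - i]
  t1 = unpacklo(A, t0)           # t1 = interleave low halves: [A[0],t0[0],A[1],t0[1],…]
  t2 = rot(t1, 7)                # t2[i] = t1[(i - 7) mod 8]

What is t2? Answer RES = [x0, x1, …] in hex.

RES = [0x3d, 0xc1, 0x05, 0x0e, 0x33, 0x1c, 0x74, 0x81]

→ t0 |3d|05|33|74|1c|0e|c1|81|
→ t1 |81|3d|c1|05|0e|33|1c|74|
→ t2 |3d|c1|05|0e|33|1c|74|81|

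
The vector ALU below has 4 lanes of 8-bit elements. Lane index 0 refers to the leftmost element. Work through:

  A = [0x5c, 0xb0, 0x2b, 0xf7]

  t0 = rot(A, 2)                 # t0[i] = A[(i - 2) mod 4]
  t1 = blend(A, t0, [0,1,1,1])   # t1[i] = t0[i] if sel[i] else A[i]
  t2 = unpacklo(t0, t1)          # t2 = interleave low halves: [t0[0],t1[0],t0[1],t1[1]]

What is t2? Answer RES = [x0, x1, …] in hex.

  t0: 2b f7 5c b0
  t1: 5c f7 5c b0
  t2: 2b 5c f7 f7

RES = [0x2b, 0x5c, 0xf7, 0xf7]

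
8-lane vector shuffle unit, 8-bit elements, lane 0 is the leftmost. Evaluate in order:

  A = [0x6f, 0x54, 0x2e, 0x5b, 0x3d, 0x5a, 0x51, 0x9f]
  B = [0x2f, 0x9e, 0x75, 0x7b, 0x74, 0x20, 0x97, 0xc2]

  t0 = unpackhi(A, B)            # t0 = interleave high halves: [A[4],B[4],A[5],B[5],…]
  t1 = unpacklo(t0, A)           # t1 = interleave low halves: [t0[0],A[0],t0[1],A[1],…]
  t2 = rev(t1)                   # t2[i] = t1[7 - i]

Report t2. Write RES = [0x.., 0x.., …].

RES = [ 0x5b  0x20  0x2e  0x5a  0x54  0x74  0x6f  0x3d ]

→ t0 |3d|74|5a|20|51|97|9f|c2|
→ t1 |3d|6f|74|54|5a|2e|20|5b|
→ t2 |5b|20|2e|5a|54|74|6f|3d|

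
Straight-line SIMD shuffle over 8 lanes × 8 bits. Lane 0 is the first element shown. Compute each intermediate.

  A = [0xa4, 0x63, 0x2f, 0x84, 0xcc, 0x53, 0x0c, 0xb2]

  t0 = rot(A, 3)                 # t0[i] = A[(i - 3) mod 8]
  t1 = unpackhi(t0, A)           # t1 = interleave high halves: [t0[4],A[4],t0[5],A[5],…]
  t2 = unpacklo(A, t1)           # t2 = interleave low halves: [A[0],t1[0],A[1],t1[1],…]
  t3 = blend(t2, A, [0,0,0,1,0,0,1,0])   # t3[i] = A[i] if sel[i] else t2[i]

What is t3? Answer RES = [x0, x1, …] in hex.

→ t0 |53|0c|b2|a4|63|2f|84|cc|
→ t1 |63|cc|2f|53|84|0c|cc|b2|
→ t2 |a4|63|63|cc|2f|2f|84|53|
→ t3 |a4|63|63|84|2f|2f|0c|53|

RES = [0xa4, 0x63, 0x63, 0x84, 0x2f, 0x2f, 0x0c, 0x53]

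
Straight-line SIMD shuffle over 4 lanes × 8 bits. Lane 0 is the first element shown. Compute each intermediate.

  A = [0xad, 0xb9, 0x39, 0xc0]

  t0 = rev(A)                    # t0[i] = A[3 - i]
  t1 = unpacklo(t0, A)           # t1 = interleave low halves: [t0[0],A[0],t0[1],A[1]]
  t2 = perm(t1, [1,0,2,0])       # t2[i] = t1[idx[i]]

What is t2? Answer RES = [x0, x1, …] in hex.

→ t0 |c0|39|b9|ad|
→ t1 |c0|ad|39|b9|
→ t2 |ad|c0|39|c0|

RES = [ 0xad  0xc0  0x39  0xc0 ]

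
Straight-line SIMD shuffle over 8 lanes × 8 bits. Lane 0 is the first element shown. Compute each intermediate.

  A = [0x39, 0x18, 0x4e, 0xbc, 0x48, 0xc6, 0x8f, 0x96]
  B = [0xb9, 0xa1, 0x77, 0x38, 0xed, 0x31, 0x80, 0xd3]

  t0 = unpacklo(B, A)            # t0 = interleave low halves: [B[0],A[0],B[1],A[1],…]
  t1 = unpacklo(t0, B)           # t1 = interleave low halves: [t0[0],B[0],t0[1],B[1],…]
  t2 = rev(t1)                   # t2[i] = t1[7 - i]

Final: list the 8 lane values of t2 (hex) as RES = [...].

RES = [0x38, 0x18, 0x77, 0xa1, 0xa1, 0x39, 0xb9, 0xb9]

  t0: b9 39 a1 18 77 4e 38 bc
  t1: b9 b9 39 a1 a1 77 18 38
  t2: 38 18 77 a1 a1 39 b9 b9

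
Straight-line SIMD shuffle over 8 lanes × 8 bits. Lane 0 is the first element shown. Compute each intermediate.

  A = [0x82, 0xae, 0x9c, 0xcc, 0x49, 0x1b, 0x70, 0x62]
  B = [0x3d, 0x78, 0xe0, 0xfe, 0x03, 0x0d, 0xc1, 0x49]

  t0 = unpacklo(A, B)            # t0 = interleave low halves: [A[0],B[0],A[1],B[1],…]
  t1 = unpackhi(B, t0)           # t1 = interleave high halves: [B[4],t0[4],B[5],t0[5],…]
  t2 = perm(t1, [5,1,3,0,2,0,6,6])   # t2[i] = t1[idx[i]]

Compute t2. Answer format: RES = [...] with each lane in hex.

t0 = [0x82, 0x3d, 0xae, 0x78, 0x9c, 0xe0, 0xcc, 0xfe]
t1 = [0x03, 0x9c, 0x0d, 0xe0, 0xc1, 0xcc, 0x49, 0xfe]
t2 = [0xcc, 0x9c, 0xe0, 0x03, 0x0d, 0x03, 0x49, 0x49]

RES = [ 0xcc  0x9c  0xe0  0x03  0x0d  0x03  0x49  0x49 ]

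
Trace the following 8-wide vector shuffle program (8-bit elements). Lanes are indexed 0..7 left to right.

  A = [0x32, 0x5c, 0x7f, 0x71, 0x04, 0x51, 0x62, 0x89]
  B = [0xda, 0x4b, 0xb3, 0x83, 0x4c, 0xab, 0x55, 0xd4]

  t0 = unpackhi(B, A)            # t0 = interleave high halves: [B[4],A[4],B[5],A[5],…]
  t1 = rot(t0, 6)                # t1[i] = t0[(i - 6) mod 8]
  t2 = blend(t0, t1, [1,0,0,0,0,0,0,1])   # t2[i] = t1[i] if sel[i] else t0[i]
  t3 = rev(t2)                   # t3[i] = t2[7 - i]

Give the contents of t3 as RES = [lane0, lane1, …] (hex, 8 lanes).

RES = [ 0x04  0xd4  0x62  0x55  0x51  0xab  0x04  0xab ]

  t0: 4c 04 ab 51 55 62 d4 89
  t1: ab 51 55 62 d4 89 4c 04
  t2: ab 04 ab 51 55 62 d4 04
  t3: 04 d4 62 55 51 ab 04 ab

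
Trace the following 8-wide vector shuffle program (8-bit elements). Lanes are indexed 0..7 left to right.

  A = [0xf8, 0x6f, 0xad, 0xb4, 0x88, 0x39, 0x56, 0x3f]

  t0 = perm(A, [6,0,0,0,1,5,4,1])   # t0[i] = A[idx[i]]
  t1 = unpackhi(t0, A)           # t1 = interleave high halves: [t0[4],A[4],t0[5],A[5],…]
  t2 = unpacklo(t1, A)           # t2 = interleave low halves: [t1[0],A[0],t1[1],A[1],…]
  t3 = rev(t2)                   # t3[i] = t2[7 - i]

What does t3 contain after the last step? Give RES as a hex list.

RES = [ 0xb4  0x39  0xad  0x39  0x6f  0x88  0xf8  0x6f ]

t0 = [0x56, 0xf8, 0xf8, 0xf8, 0x6f, 0x39, 0x88, 0x6f]
t1 = [0x6f, 0x88, 0x39, 0x39, 0x88, 0x56, 0x6f, 0x3f]
t2 = [0x6f, 0xf8, 0x88, 0x6f, 0x39, 0xad, 0x39, 0xb4]
t3 = [0xb4, 0x39, 0xad, 0x39, 0x6f, 0x88, 0xf8, 0x6f]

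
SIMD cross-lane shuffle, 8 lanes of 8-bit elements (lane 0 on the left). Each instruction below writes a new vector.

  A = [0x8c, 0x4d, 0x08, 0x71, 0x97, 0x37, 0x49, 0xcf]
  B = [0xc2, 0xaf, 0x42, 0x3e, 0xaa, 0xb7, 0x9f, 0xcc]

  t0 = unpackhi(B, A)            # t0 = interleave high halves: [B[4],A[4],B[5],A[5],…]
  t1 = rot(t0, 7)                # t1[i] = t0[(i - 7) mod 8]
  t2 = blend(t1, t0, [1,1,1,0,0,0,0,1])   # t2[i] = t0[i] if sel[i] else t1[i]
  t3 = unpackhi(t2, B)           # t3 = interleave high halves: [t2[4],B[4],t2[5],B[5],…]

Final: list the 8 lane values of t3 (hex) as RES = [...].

RES = [0x49, 0xaa, 0xcc, 0xb7, 0xcf, 0x9f, 0xcf, 0xcc]

  t0: aa 97 b7 37 9f 49 cc cf
  t1: 97 b7 37 9f 49 cc cf aa
  t2: aa 97 b7 9f 49 cc cf cf
  t3: 49 aa cc b7 cf 9f cf cc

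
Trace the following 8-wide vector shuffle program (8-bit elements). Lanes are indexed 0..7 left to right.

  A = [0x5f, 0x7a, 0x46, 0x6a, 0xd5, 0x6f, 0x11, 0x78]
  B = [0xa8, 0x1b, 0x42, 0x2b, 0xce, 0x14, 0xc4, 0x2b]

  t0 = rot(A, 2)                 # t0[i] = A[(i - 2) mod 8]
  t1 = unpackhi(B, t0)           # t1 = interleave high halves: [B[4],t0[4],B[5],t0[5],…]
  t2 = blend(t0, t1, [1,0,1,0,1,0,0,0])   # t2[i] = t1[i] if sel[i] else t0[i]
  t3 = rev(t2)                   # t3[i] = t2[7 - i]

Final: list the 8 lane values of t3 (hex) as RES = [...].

RES = [0x6f, 0xd5, 0x6a, 0xc4, 0x7a, 0x14, 0x78, 0xce]

→ t0 |11|78|5f|7a|46|6a|d5|6f|
→ t1 |ce|46|14|6a|c4|d5|2b|6f|
→ t2 |ce|78|14|7a|c4|6a|d5|6f|
→ t3 |6f|d5|6a|c4|7a|14|78|ce|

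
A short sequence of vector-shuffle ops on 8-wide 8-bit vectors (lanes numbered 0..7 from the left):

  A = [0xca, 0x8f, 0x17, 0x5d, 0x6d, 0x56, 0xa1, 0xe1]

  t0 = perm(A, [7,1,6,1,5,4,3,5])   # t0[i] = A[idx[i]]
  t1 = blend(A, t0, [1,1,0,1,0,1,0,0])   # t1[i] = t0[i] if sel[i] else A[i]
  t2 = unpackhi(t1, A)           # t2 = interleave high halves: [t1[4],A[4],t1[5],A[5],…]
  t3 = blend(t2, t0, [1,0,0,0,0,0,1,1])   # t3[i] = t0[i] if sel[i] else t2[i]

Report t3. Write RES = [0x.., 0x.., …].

RES = [ 0xe1  0x6d  0x6d  0x56  0xa1  0xa1  0x5d  0x56 ]

  t0: e1 8f a1 8f 56 6d 5d 56
  t1: e1 8f 17 8f 6d 6d a1 e1
  t2: 6d 6d 6d 56 a1 a1 e1 e1
  t3: e1 6d 6d 56 a1 a1 5d 56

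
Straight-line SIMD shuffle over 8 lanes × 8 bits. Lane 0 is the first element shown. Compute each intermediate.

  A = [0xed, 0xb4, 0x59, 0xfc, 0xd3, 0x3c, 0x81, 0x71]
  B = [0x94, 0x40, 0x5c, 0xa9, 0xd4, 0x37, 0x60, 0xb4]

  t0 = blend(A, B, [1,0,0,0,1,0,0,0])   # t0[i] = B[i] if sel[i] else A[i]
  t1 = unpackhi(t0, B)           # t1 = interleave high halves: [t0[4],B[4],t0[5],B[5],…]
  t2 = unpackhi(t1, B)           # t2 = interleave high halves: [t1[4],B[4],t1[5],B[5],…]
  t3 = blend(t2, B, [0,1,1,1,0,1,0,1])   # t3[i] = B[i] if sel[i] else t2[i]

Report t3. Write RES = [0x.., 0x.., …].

t0 = [0x94, 0xb4, 0x59, 0xfc, 0xd4, 0x3c, 0x81, 0x71]
t1 = [0xd4, 0xd4, 0x3c, 0x37, 0x81, 0x60, 0x71, 0xb4]
t2 = [0x81, 0xd4, 0x60, 0x37, 0x71, 0x60, 0xb4, 0xb4]
t3 = [0x81, 0x40, 0x5c, 0xa9, 0x71, 0x37, 0xb4, 0xb4]

RES = [ 0x81  0x40  0x5c  0xa9  0x71  0x37  0xb4  0xb4 ]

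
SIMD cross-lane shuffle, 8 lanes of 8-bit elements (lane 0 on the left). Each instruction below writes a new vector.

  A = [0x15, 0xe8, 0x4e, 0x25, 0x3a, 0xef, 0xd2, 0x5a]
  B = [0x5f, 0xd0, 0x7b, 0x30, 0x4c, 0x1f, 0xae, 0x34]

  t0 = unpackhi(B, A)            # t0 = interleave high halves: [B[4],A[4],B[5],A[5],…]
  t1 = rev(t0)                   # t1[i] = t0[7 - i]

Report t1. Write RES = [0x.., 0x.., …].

RES = [ 0x5a  0x34  0xd2  0xae  0xef  0x1f  0x3a  0x4c ]

→ t0 |4c|3a|1f|ef|ae|d2|34|5a|
→ t1 |5a|34|d2|ae|ef|1f|3a|4c|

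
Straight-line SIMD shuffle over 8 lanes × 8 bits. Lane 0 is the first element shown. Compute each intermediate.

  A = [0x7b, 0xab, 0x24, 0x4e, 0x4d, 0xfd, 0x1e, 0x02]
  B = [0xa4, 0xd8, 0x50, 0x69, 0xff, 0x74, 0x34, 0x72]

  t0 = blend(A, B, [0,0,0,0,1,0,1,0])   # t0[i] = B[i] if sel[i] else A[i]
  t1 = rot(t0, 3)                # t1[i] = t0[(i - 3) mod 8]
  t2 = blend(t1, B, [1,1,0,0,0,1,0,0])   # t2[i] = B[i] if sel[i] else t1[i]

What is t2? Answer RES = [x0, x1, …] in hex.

→ t0 |7b|ab|24|4e|ff|fd|34|02|
→ t1 |fd|34|02|7b|ab|24|4e|ff|
→ t2 |a4|d8|02|7b|ab|74|4e|ff|

RES = [0xa4, 0xd8, 0x02, 0x7b, 0xab, 0x74, 0x4e, 0xff]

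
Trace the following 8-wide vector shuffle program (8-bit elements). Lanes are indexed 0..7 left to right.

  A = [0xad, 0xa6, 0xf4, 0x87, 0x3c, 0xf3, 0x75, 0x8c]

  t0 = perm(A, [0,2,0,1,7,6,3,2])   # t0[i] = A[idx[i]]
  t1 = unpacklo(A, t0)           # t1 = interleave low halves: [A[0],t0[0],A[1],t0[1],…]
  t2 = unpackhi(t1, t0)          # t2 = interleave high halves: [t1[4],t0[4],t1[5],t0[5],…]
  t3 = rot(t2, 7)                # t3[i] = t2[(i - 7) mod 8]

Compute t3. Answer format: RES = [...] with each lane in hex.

t0 = [0xad, 0xf4, 0xad, 0xa6, 0x8c, 0x75, 0x87, 0xf4]
t1 = [0xad, 0xad, 0xa6, 0xf4, 0xf4, 0xad, 0x87, 0xa6]
t2 = [0xf4, 0x8c, 0xad, 0x75, 0x87, 0x87, 0xa6, 0xf4]
t3 = [0x8c, 0xad, 0x75, 0x87, 0x87, 0xa6, 0xf4, 0xf4]

RES = [0x8c, 0xad, 0x75, 0x87, 0x87, 0xa6, 0xf4, 0xf4]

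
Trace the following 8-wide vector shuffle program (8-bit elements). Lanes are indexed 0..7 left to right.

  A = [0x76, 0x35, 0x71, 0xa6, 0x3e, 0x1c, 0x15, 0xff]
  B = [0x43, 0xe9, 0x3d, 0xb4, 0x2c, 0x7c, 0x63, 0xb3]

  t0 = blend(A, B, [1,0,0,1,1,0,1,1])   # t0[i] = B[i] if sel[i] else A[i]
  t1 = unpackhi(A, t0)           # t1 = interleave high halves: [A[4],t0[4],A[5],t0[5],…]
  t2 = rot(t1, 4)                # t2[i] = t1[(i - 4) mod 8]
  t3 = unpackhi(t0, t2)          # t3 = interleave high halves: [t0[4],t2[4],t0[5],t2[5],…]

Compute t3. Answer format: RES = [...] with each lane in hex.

RES = [ 0x2c  0x3e  0x1c  0x2c  0x63  0x1c  0xb3  0x1c ]

  t0: 43 35 71 b4 2c 1c 63 b3
  t1: 3e 2c 1c 1c 15 63 ff b3
  t2: 15 63 ff b3 3e 2c 1c 1c
  t3: 2c 3e 1c 2c 63 1c b3 1c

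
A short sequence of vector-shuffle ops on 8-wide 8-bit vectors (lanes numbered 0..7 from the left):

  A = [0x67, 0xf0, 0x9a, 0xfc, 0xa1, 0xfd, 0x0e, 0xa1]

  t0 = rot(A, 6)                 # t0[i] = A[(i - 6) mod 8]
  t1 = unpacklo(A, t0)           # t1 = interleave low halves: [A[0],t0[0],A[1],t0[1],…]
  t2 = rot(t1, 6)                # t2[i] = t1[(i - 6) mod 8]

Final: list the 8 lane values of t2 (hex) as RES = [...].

RES = [0xf0, 0xfc, 0x9a, 0xa1, 0xfc, 0xfd, 0x67, 0x9a]

→ t0 |9a|fc|a1|fd|0e|a1|67|f0|
→ t1 |67|9a|f0|fc|9a|a1|fc|fd|
→ t2 |f0|fc|9a|a1|fc|fd|67|9a|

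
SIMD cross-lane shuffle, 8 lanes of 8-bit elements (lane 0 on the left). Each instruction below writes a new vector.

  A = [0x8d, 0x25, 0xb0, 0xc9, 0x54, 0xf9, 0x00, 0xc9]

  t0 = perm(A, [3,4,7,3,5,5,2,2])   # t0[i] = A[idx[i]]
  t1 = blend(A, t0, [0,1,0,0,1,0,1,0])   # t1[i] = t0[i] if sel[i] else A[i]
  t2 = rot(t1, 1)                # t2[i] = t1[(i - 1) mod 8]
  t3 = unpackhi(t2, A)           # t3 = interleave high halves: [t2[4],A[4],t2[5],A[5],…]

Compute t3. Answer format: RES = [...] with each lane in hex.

t0 = [0xc9, 0x54, 0xc9, 0xc9, 0xf9, 0xf9, 0xb0, 0xb0]
t1 = [0x8d, 0x54, 0xb0, 0xc9, 0xf9, 0xf9, 0xb0, 0xc9]
t2 = [0xc9, 0x8d, 0x54, 0xb0, 0xc9, 0xf9, 0xf9, 0xb0]
t3 = [0xc9, 0x54, 0xf9, 0xf9, 0xf9, 0x00, 0xb0, 0xc9]

RES = [ 0xc9  0x54  0xf9  0xf9  0xf9  0x00  0xb0  0xc9 ]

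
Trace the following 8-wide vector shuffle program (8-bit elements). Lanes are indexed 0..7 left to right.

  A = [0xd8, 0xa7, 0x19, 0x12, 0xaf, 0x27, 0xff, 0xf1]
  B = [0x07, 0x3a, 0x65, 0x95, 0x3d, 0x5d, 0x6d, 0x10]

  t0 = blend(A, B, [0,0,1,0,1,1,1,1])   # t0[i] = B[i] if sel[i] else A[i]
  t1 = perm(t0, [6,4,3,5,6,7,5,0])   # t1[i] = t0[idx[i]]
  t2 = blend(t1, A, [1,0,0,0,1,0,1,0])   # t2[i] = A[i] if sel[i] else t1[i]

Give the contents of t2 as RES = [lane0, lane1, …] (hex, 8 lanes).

→ t0 |d8|a7|65|12|3d|5d|6d|10|
→ t1 |6d|3d|12|5d|6d|10|5d|d8|
→ t2 |d8|3d|12|5d|af|10|ff|d8|

RES = [ 0xd8  0x3d  0x12  0x5d  0xaf  0x10  0xff  0xd8 ]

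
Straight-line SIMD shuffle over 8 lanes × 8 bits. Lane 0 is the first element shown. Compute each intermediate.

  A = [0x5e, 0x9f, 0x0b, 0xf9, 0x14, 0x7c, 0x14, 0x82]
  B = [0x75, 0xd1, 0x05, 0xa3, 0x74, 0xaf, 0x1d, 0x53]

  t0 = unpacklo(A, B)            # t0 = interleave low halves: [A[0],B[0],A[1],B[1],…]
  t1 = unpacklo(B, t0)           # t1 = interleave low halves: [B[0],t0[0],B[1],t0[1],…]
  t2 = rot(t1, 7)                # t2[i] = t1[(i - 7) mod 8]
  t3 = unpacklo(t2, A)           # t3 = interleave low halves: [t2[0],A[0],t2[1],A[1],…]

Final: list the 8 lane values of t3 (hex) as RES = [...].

RES = [ 0x5e  0x5e  0xd1  0x9f  0x75  0x0b  0x05  0xf9 ]

  t0: 5e 75 9f d1 0b 05 f9 a3
  t1: 75 5e d1 75 05 9f a3 d1
  t2: 5e d1 75 05 9f a3 d1 75
  t3: 5e 5e d1 9f 75 0b 05 f9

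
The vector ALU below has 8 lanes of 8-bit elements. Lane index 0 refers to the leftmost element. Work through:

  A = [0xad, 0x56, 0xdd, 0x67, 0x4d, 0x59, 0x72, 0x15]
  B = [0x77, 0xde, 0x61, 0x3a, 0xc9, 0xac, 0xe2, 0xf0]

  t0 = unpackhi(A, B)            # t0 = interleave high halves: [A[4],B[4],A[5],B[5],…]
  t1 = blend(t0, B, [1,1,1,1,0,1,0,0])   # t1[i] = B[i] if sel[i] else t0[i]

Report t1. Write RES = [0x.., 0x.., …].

RES = [0x77, 0xde, 0x61, 0x3a, 0x72, 0xac, 0x15, 0xf0]

→ t0 |4d|c9|59|ac|72|e2|15|f0|
→ t1 |77|de|61|3a|72|ac|15|f0|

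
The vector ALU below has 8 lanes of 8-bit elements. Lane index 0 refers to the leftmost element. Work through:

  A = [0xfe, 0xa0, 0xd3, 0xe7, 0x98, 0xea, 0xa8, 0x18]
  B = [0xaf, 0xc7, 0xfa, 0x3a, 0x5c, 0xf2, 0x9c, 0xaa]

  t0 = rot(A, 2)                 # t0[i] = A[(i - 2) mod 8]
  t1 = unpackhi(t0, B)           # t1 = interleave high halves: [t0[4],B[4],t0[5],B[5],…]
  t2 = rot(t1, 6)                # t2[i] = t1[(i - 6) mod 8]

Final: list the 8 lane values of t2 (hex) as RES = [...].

RES = [0xe7, 0xf2, 0x98, 0x9c, 0xea, 0xaa, 0xd3, 0x5c]

→ t0 |a8|18|fe|a0|d3|e7|98|ea|
→ t1 |d3|5c|e7|f2|98|9c|ea|aa|
→ t2 |e7|f2|98|9c|ea|aa|d3|5c|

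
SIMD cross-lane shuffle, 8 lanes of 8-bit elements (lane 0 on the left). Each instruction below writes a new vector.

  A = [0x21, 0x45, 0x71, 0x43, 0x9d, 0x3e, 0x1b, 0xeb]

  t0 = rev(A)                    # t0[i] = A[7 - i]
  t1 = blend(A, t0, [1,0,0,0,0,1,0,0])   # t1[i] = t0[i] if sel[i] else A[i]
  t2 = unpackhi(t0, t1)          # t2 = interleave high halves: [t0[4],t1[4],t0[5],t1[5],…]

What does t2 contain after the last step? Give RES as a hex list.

  t0: eb 1b 3e 9d 43 71 45 21
  t1: eb 45 71 43 9d 71 1b eb
  t2: 43 9d 71 71 45 1b 21 eb

RES = [ 0x43  0x9d  0x71  0x71  0x45  0x1b  0x21  0xeb ]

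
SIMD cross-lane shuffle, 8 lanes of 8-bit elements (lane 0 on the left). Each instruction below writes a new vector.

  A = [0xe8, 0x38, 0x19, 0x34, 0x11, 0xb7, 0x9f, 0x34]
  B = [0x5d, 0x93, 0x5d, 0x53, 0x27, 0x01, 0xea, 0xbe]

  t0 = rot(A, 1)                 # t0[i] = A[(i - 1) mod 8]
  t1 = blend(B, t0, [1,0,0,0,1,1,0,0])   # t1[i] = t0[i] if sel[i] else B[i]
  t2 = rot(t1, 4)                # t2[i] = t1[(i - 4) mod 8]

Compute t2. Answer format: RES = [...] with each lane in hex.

RES = [ 0x34  0x11  0xea  0xbe  0x34  0x93  0x5d  0x53 ]

  t0: 34 e8 38 19 34 11 b7 9f
  t1: 34 93 5d 53 34 11 ea be
  t2: 34 11 ea be 34 93 5d 53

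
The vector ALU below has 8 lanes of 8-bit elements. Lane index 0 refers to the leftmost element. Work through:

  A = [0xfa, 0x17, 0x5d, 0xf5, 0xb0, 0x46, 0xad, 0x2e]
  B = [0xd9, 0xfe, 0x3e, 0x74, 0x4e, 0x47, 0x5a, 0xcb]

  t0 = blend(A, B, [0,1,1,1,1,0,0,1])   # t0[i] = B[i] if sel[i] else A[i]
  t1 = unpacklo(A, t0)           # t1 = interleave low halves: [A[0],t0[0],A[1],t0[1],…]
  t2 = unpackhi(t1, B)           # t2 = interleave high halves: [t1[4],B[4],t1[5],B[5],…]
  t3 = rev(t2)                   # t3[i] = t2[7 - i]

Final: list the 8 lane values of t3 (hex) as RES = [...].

→ t0 |fa|fe|3e|74|4e|46|ad|cb|
→ t1 |fa|fa|17|fe|5d|3e|f5|74|
→ t2 |5d|4e|3e|47|f5|5a|74|cb|
→ t3 |cb|74|5a|f5|47|3e|4e|5d|

RES = [ 0xcb  0x74  0x5a  0xf5  0x47  0x3e  0x4e  0x5d ]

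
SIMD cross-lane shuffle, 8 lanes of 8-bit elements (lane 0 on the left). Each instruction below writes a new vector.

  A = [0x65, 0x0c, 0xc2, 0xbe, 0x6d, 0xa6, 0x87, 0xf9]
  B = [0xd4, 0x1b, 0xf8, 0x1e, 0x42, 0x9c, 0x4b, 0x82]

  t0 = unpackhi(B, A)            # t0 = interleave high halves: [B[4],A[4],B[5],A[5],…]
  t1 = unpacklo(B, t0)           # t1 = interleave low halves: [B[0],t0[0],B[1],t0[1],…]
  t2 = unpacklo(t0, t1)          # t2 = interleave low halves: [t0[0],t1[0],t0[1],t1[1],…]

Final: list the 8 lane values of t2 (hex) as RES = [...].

→ t0 |42|6d|9c|a6|4b|87|82|f9|
→ t1 |d4|42|1b|6d|f8|9c|1e|a6|
→ t2 |42|d4|6d|42|9c|1b|a6|6d|

RES = [0x42, 0xd4, 0x6d, 0x42, 0x9c, 0x1b, 0xa6, 0x6d]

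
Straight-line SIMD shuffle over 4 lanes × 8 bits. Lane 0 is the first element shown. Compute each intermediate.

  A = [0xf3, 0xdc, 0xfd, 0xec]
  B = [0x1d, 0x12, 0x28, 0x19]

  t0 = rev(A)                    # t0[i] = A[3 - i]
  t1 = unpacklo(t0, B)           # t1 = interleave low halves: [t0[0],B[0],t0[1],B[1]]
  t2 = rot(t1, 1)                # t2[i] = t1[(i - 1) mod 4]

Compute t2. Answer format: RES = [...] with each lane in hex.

RES = [ 0x12  0xec  0x1d  0xfd ]

→ t0 |ec|fd|dc|f3|
→ t1 |ec|1d|fd|12|
→ t2 |12|ec|1d|fd|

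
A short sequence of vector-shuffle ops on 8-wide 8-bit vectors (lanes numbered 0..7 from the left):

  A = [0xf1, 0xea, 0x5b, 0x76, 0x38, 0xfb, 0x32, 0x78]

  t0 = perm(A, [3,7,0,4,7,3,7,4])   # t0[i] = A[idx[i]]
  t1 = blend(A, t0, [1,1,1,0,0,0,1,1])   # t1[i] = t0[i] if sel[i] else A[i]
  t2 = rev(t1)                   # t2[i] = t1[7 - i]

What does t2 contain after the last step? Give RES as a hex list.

t0 = [0x76, 0x78, 0xf1, 0x38, 0x78, 0x76, 0x78, 0x38]
t1 = [0x76, 0x78, 0xf1, 0x76, 0x38, 0xfb, 0x78, 0x38]
t2 = [0x38, 0x78, 0xfb, 0x38, 0x76, 0xf1, 0x78, 0x76]

RES = [ 0x38  0x78  0xfb  0x38  0x76  0xf1  0x78  0x76 ]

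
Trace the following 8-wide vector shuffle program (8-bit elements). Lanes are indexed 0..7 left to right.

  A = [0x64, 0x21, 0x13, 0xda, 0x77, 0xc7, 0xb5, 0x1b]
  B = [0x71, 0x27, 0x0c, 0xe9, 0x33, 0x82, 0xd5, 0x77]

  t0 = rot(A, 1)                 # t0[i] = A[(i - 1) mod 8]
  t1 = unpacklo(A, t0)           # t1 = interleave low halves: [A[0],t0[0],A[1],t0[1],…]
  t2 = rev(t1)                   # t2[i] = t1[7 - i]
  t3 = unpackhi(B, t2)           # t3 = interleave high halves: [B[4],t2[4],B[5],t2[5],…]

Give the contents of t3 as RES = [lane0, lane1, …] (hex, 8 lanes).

RES = [ 0x33  0x64  0x82  0x21  0xd5  0x1b  0x77  0x64 ]

→ t0 |1b|64|21|13|da|77|c7|b5|
→ t1 |64|1b|21|64|13|21|da|13|
→ t2 |13|da|21|13|64|21|1b|64|
→ t3 |33|64|82|21|d5|1b|77|64|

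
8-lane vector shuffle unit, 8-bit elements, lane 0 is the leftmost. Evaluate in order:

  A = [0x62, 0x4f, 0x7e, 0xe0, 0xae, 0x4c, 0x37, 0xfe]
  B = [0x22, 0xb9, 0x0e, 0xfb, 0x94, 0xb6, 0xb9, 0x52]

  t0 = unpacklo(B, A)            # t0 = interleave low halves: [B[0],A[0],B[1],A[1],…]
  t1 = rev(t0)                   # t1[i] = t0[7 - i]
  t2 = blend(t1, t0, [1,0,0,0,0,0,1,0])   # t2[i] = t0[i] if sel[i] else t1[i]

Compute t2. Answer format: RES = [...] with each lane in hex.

RES = [ 0x22  0xfb  0x7e  0x0e  0x4f  0xb9  0xfb  0x22 ]

  t0: 22 62 b9 4f 0e 7e fb e0
  t1: e0 fb 7e 0e 4f b9 62 22
  t2: 22 fb 7e 0e 4f b9 fb 22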